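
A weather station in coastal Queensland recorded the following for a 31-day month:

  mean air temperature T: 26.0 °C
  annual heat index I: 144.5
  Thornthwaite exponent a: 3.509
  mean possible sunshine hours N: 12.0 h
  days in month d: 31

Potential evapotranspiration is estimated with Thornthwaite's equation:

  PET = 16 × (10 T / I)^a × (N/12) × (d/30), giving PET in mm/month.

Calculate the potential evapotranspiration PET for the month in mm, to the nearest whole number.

10T/I = 10 × 26.0 / 144.5 = 1.7993
(10T/I)^a = 1.7993^3.509 = 7.8552
Uncorrected PET = 16 × 7.8552 = 125.683 mm
Correction = (N/12)(d/30) = (12.0/12)(31/30) = 1.0333
PET = 125.683 × 1.0333 = 129.868 mm/month

130 mm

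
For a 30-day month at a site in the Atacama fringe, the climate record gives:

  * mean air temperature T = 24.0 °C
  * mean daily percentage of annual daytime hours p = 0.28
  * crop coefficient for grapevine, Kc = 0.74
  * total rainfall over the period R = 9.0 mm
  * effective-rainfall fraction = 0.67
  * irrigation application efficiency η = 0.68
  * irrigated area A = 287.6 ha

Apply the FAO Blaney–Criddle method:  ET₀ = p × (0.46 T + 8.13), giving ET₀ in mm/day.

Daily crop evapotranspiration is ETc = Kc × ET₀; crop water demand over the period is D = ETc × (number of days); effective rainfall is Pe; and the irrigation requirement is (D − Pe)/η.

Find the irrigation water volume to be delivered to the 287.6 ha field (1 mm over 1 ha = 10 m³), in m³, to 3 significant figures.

ET₀ = 0.28 × (0.46 × 24.0 + 8.13) = 0.28 × 19.170 = 5.3676 mm/d
ETc = Kc × ET₀ = 0.74 × 5.3676 = 3.9720 mm/d
Crop demand D = ETc × 30 d = 3.9720 × 30 = 119.160 mm
Pe = 0.67 × 9.0 = 6.030 mm
D − Pe = 119.160 − 6.030 = 113.130 mm
Gross irrigation = 113.130 / 0.68 = 166.368 mm
Volume = 166.368 mm × 287.6 ha × 10 = 478474.4 m³

478000 m³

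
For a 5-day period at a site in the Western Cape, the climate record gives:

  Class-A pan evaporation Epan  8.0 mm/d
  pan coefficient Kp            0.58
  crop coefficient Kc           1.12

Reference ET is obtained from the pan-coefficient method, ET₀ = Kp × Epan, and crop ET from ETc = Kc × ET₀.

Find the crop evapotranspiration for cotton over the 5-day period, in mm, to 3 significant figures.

ET₀ = 0.58 × 8.0 = 4.6400 mm/d
ETc = Kc × ET₀ = 1.12 × 4.6400 = 5.1968 mm/d
Over 5 days: 5.1968 × 5 = 25.984 mm

26.0 mm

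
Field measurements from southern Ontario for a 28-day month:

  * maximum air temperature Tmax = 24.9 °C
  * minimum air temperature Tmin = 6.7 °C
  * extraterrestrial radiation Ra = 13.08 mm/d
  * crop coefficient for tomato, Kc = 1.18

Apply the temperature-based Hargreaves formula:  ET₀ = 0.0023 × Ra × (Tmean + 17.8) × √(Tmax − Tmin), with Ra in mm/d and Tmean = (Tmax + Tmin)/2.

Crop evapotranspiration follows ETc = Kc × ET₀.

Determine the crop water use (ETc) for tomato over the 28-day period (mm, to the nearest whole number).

142 mm

Tmean = (24.9 + 6.7)/2 = 15.80 °C
ET₀ = 0.0023 × 13.08 × (15.80 + 17.8) × √18.2 = 0.0023 × 13.08 × 33.60 × 4.2661 = 4.3123 mm/d
ETc = Kc × ET₀ = 1.18 × 4.3123 = 5.0885 mm/d
Over 28 days: 5.0885 × 28 = 142.478 mm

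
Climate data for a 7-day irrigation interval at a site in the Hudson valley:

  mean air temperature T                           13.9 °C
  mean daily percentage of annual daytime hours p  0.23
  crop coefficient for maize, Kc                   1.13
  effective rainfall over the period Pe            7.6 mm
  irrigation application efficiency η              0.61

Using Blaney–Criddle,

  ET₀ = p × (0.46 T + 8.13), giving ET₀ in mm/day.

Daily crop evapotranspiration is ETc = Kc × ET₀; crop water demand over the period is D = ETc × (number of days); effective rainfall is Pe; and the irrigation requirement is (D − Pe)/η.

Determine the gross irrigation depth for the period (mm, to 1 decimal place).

30.9 mm

ET₀ = 0.23 × (0.46 × 13.9 + 8.13) = 0.23 × 14.524 = 3.3405 mm/d
ETc = Kc × ET₀ = 1.13 × 3.3405 = 3.7748 mm/d
Crop demand D = ETc × 7 d = 3.7748 × 7 = 26.424 mm
D − Pe = 26.424 − 7.6 = 18.824 mm
Gross irrigation = 18.824 / 0.61 = 30.859 mm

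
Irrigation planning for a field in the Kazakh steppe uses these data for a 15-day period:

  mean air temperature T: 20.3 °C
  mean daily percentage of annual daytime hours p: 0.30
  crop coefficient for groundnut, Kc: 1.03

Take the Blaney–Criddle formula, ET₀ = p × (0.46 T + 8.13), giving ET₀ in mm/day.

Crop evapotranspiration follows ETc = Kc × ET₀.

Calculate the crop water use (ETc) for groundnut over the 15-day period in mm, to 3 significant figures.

81.0 mm

ET₀ = 0.30 × (0.46 × 20.3 + 8.13) = 0.30 × 17.468 = 5.2404 mm/d
ETc = Kc × ET₀ = 1.03 × 5.2404 = 5.3976 mm/d
Over 15 days: 5.3976 × 15 = 80.964 mm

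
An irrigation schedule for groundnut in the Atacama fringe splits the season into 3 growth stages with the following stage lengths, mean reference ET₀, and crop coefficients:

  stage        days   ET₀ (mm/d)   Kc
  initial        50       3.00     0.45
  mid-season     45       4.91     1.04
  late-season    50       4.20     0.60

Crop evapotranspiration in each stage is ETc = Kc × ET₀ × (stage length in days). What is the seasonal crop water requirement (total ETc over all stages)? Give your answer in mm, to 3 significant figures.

423 mm

initial: 0.45 × 3.00 × 50 = 67.50 mm
mid-season: 1.04 × 4.91 × 45 = 229.79 mm
late-season: 0.60 × 4.20 × 50 = 126.00 mm
Seasonal total = 423.29 mm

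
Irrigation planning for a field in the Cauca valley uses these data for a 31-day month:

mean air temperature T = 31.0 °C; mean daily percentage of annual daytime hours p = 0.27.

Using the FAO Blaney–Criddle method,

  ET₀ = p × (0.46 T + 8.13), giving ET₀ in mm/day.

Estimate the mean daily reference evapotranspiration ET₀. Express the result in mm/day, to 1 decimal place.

ET₀ = 0.27 × (0.46 × 31.0 + 8.13) = 0.27 × 22.390 = 6.0453 mm/d

6.0 mm/day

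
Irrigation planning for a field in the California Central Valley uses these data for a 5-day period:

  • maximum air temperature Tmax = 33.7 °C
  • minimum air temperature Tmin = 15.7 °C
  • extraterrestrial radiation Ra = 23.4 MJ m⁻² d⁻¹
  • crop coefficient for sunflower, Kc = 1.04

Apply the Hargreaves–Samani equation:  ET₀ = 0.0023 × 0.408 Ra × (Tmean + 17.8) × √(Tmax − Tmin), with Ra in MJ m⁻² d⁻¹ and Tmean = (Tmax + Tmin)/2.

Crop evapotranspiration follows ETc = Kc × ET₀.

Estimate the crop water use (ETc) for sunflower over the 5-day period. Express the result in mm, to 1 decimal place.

Tmean = (33.7 + 15.7)/2 = 24.70 °C
0.408 Ra = 0.408 × 23.4 = 9.5472 mm/d equivalent
ET₀ = 0.0023 × 9.5472 × (24.70 + 17.8) × √18.0 = 0.0023 × 9.5472 × 42.50 × 4.2426 = 3.9594 mm/d
ETc = Kc × ET₀ = 1.04 × 3.9594 = 4.1178 mm/d
Over 5 days: 4.1178 × 5 = 20.589 mm

20.6 mm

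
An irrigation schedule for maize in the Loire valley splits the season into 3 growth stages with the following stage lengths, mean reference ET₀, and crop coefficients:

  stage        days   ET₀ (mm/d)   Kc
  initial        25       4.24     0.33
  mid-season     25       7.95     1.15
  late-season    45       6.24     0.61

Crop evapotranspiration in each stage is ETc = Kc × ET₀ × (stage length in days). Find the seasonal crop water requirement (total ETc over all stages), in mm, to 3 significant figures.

initial: 0.33 × 4.24 × 25 = 34.98 mm
mid-season: 1.15 × 7.95 × 25 = 228.56 mm
late-season: 0.61 × 6.24 × 45 = 171.29 mm
Seasonal total = 434.83 mm

435 mm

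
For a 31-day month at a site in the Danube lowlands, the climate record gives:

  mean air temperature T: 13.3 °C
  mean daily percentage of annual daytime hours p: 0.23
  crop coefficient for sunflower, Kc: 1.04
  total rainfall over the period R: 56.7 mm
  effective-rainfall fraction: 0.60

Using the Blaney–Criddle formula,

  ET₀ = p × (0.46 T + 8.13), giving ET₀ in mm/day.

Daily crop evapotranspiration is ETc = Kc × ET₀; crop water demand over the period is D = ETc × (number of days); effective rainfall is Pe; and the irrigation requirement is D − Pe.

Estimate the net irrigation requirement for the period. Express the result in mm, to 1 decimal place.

71.6 mm

ET₀ = 0.23 × (0.46 × 13.3 + 8.13) = 0.23 × 14.248 = 3.2770 mm/d
ETc = Kc × ET₀ = 1.04 × 3.2770 = 3.4081 mm/d
Crop demand D = ETc × 31 d = 3.4081 × 31 = 105.651 mm
Pe = 0.60 × 56.7 = 34.020 mm
D − Pe = 105.651 − 34.020 = 71.631 mm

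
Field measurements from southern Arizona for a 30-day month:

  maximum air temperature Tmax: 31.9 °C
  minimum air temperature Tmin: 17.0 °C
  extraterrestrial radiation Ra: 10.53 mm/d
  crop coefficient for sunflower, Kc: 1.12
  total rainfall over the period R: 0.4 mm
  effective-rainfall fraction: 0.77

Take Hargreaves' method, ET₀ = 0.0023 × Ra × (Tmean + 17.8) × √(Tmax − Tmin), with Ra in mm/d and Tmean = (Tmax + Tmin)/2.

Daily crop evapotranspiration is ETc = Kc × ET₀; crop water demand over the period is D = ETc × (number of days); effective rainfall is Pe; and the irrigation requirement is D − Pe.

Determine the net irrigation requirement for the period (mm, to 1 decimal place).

132.4 mm

Tmean = (31.9 + 17.0)/2 = 24.45 °C
ET₀ = 0.0023 × 10.53 × (24.45 + 17.8) × √14.9 = 0.0023 × 10.53 × 42.25 × 3.8601 = 3.9499 mm/d
ETc = Kc × ET₀ = 1.12 × 3.9499 = 4.4239 mm/d
Crop demand D = ETc × 30 d = 4.4239 × 30 = 132.717 mm
Pe = 0.77 × 0.4 = 0.308 mm
D − Pe = 132.717 − 0.308 = 132.409 mm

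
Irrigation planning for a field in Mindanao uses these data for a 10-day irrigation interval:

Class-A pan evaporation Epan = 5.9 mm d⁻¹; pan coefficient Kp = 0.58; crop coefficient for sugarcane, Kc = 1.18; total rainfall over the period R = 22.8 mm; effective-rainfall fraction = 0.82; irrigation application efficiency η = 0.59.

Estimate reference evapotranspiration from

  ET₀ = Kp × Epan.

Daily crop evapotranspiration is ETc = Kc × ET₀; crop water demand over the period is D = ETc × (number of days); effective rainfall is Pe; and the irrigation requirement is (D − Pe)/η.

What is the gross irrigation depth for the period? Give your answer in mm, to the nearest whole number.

37 mm

ET₀ = 0.58 × 5.9 = 3.4220 mm/d
ETc = Kc × ET₀ = 1.18 × 3.4220 = 4.0380 mm/d
Crop demand D = ETc × 10 d = 4.0380 × 10 = 40.380 mm
Pe = 0.82 × 22.8 = 18.696 mm
D − Pe = 40.380 − 18.696 = 21.684 mm
Gross irrigation = 21.684 / 0.59 = 36.753 mm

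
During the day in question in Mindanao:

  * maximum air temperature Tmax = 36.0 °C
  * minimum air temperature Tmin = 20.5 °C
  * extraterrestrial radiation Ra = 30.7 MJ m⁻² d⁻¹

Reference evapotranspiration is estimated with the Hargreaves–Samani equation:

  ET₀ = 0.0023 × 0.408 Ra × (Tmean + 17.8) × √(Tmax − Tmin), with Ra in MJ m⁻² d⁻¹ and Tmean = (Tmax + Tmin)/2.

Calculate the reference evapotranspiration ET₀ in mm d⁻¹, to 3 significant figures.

5.22 mm d⁻¹

Tmean = (36.0 + 20.5)/2 = 28.25 °C
0.408 Ra = 0.408 × 30.7 = 12.5256 mm/d equivalent
ET₀ = 0.0023 × 12.5256 × (28.25 + 17.8) × √15.5 = 0.0023 × 12.5256 × 46.05 × 3.9370 = 5.2230 mm/d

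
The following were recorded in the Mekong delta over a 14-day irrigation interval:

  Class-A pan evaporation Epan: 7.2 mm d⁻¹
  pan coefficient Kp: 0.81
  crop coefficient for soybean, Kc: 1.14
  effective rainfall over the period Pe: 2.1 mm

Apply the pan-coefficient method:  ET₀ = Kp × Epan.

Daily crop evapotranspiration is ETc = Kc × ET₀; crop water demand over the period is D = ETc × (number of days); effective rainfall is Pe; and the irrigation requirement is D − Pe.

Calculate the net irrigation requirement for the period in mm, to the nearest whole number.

91 mm

ET₀ = 0.81 × 7.2 = 5.8320 mm/d
ETc = Kc × ET₀ = 1.14 × 5.8320 = 6.6485 mm/d
Crop demand D = ETc × 14 d = 6.6485 × 14 = 93.079 mm
D − Pe = 93.079 − 2.1 = 90.979 mm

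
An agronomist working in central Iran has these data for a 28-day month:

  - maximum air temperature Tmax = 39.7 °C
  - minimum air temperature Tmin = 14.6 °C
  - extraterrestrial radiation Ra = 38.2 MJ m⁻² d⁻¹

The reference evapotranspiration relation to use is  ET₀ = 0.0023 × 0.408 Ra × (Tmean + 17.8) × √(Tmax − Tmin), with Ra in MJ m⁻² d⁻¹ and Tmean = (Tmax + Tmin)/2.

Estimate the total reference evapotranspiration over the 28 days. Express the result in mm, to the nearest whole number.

226 mm

Tmean = (39.7 + 14.6)/2 = 27.15 °C
0.408 Ra = 0.408 × 38.2 = 15.5856 mm/d equivalent
ET₀ = 0.0023 × 15.5856 × (27.15 + 17.8) × √25.1 = 0.0023 × 15.5856 × 44.95 × 5.0100 = 8.0727 mm/d
Over 28 days: 8.0727 × 28 = 226.036 mm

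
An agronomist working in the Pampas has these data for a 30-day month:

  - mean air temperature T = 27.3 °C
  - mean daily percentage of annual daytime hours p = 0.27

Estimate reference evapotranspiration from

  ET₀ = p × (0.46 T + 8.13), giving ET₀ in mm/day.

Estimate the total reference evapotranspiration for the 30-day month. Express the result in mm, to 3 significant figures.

168 mm

ET₀ = 0.27 × (0.46 × 27.3 + 8.13) = 0.27 × 20.688 = 5.5858 mm/d
Monthly total = 5.5858 × 30 = 167.574 mm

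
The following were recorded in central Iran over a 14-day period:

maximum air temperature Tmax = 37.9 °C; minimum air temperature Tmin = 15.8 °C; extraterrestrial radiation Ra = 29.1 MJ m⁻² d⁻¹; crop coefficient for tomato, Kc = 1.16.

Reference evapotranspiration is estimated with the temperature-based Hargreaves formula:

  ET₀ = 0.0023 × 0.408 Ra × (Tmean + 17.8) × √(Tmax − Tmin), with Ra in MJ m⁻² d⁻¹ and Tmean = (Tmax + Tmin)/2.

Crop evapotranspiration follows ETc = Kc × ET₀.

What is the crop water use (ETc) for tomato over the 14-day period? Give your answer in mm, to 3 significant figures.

Tmean = (37.9 + 15.8)/2 = 26.85 °C
0.408 Ra = 0.408 × 29.1 = 11.8728 mm/d equivalent
ET₀ = 0.0023 × 11.8728 × (26.85 + 17.8) × √22.1 = 0.0023 × 11.8728 × 44.65 × 4.7011 = 5.7319 mm/d
ETc = Kc × ET₀ = 1.16 × 5.7319 = 6.6490 mm/d
Over 14 days: 6.6490 × 14 = 93.086 mm

93.1 mm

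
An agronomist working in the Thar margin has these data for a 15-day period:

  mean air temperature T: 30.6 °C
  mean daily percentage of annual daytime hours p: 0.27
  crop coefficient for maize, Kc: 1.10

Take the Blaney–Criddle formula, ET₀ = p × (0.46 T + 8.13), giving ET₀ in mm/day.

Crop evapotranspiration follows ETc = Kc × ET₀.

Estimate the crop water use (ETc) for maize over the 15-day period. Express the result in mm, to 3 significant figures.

ET₀ = 0.27 × (0.46 × 30.6 + 8.13) = 0.27 × 22.206 = 5.9956 mm/d
ETc = Kc × ET₀ = 1.10 × 5.9956 = 6.5952 mm/d
Over 15 days: 6.5952 × 15 = 98.928 mm

98.9 mm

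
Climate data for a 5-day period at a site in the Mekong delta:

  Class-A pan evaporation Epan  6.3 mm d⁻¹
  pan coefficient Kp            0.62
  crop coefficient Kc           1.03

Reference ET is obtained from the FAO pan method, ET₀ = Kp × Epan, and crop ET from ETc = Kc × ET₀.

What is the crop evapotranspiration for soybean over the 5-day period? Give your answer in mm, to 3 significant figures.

ET₀ = 0.62 × 6.3 = 3.9060 mm/d
ETc = Kc × ET₀ = 1.03 × 3.9060 = 4.0232 mm/d
Over 5 days: 4.0232 × 5 = 20.116 mm

20.1 mm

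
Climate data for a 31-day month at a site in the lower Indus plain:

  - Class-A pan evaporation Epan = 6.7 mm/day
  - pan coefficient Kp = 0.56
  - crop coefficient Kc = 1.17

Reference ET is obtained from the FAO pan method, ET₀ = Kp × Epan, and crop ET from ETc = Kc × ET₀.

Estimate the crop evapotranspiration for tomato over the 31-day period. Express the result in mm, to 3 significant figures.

ET₀ = 0.56 × 6.7 = 3.7520 mm/d
ETc = Kc × ET₀ = 1.17 × 3.7520 = 4.3898 mm/d
Over 31 days: 4.3898 × 31 = 136.084 mm

136 mm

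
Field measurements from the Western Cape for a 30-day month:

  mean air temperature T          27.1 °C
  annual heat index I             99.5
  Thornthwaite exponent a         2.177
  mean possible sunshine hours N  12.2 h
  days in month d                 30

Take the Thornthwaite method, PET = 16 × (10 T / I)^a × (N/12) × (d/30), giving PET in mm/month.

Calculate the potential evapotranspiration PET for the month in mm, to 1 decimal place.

10T/I = 10 × 27.1 / 99.5 = 2.7236
(10T/I)^a = 2.7236^2.177 = 8.8574
Uncorrected PET = 16 × 8.8574 = 141.718 mm
Correction = (N/12)(d/30) = (12.2/12)(30/30) = 1.0167
PET = 141.718 × 1.0167 = 144.085 mm/month

144.1 mm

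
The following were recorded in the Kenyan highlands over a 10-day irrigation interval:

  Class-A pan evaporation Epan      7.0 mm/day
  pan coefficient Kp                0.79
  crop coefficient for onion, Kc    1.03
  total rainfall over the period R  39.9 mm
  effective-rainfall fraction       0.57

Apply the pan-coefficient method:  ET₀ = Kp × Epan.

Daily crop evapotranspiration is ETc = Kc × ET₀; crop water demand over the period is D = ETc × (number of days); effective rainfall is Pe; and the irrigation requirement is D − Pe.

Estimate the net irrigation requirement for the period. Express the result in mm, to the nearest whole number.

ET₀ = 0.79 × 7.0 = 5.5300 mm/d
ETc = Kc × ET₀ = 1.03 × 5.5300 = 5.6959 mm/d
Crop demand D = ETc × 10 d = 5.6959 × 10 = 56.959 mm
Pe = 0.57 × 39.9 = 22.743 mm
D − Pe = 56.959 − 22.743 = 34.216 mm

34 mm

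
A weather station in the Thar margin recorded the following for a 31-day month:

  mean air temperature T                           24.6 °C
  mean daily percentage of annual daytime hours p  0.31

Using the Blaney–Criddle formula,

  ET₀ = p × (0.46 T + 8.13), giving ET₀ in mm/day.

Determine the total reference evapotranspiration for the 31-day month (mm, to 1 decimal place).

186.9 mm

ET₀ = 0.31 × (0.46 × 24.6 + 8.13) = 0.31 × 19.446 = 6.0283 mm/d
Monthly total = 6.0283 × 31 = 186.877 mm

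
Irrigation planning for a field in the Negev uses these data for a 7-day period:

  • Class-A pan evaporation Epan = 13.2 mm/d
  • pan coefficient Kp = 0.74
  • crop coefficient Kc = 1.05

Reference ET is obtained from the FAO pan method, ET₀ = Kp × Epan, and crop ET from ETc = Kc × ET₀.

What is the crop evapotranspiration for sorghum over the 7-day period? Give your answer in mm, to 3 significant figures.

71.8 mm

ET₀ = 0.74 × 13.2 = 9.7680 mm/d
ETc = Kc × ET₀ = 1.05 × 9.7680 = 10.2564 mm/d
Over 7 days: 10.2564 × 7 = 71.795 mm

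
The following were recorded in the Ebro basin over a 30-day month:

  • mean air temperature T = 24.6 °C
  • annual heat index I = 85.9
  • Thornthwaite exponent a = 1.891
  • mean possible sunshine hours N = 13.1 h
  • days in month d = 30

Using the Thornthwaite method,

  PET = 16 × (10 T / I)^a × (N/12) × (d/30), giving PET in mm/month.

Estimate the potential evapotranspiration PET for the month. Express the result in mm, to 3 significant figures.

10T/I = 10 × 24.6 / 85.9 = 2.8638
(10T/I)^a = 2.8638^1.891 = 7.3127
Uncorrected PET = 16 × 7.3127 = 117.003 mm
Correction = (N/12)(d/30) = (13.1/12)(30/30) = 1.0917
PET = 117.003 × 1.0917 = 127.732 mm/month

128 mm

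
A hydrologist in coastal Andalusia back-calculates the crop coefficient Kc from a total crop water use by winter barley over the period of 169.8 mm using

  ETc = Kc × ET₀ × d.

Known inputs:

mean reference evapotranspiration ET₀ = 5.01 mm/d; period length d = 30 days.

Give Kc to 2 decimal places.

ETc = Kc × ET₀ × d  ⇒  Kc = ETc / (ET₀ × d)
Kc = 169.8 / (5.01 × 30) = 169.8 / 150.30 = 1.1297

1.13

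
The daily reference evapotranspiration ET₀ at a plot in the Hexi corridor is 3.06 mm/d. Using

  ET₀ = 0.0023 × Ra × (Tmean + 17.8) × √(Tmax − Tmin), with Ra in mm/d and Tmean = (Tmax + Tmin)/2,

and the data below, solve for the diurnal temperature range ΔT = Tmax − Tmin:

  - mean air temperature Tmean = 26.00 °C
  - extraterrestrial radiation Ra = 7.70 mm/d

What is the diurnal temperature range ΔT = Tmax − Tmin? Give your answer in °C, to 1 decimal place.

√ΔT = ET₀ / [0.0023 × Ra × (Tmean+17.8)] = 3.06 / (0.0023 × 7.70 × 43.80) = 3.9448
ΔT = 3.9448² = 15.561 °C

15.6 °C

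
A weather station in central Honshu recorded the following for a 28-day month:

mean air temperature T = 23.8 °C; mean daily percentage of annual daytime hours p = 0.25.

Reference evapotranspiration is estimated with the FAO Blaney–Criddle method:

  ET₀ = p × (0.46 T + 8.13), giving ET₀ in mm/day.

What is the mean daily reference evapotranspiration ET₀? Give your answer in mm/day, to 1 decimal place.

ET₀ = 0.25 × (0.46 × 23.8 + 8.13) = 0.25 × 19.078 = 4.7695 mm/d

4.8 mm/day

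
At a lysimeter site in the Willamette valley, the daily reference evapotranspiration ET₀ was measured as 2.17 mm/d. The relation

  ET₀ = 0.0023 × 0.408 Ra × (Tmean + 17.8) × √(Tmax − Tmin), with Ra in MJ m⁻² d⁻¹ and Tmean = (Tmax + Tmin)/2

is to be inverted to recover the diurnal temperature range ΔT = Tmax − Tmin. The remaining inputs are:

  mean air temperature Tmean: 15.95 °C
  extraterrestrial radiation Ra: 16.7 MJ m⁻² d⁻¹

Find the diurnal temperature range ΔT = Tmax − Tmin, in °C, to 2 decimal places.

√ΔT = ET₀ / [0.0023 × 0.408 × Ra × (Tmean+17.8)] = 2.17 / (0.0023 × 6.8136 × 33.75) = 4.1028
ΔT = 4.1028² = 16.833 °C

16.83 °C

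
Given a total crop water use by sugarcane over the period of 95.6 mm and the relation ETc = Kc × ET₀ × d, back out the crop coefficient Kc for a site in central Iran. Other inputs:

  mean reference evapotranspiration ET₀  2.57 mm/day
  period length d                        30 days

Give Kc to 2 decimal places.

1.24

ETc = Kc × ET₀ × d  ⇒  Kc = ETc / (ET₀ × d)
Kc = 95.6 / (2.57 × 30) = 95.6 / 77.10 = 1.2399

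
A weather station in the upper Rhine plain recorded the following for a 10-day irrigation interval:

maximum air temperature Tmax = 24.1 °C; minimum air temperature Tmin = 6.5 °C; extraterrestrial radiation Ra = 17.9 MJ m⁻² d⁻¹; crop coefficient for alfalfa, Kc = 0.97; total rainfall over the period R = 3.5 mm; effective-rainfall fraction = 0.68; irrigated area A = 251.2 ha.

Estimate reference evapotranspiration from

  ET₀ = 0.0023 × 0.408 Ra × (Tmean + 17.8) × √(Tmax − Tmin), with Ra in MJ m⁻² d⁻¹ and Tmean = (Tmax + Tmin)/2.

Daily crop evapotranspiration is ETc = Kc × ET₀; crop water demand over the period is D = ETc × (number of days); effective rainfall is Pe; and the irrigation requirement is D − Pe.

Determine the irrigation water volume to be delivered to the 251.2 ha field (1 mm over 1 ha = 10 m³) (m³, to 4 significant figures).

50860 m³

Tmean = (24.1 + 6.5)/2 = 15.30 °C
0.408 Ra = 0.408 × 17.9 = 7.3032 mm/d equivalent
ET₀ = 0.0023 × 7.3032 × (15.30 + 17.8) × √17.6 = 0.0023 × 7.3032 × 33.10 × 4.1952 = 2.3325 mm/d
ETc = Kc × ET₀ = 0.97 × 2.3325 = 2.2625 mm/d
Crop demand D = ETc × 10 d = 2.2625 × 10 = 22.625 mm
Pe = 0.68 × 3.5 = 2.380 mm
D − Pe = 22.625 − 2.380 = 20.245 mm
Volume = 20.245 mm × 251.2 ha × 10 = 50855.4 m³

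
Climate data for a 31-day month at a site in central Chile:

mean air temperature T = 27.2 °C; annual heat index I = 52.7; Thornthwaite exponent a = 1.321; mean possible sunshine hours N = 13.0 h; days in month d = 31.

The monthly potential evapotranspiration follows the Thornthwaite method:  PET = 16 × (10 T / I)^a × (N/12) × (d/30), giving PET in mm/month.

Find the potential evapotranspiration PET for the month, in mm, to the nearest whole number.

157 mm

10T/I = 10 × 27.2 / 52.7 = 5.1613
(10T/I)^a = 5.1613^1.321 = 8.7409
Uncorrected PET = 16 × 8.7409 = 139.854 mm
Correction = (N/12)(d/30) = (13.0/12)(31/30) = 1.1194
PET = 139.854 × 1.1194 = 156.553 mm/month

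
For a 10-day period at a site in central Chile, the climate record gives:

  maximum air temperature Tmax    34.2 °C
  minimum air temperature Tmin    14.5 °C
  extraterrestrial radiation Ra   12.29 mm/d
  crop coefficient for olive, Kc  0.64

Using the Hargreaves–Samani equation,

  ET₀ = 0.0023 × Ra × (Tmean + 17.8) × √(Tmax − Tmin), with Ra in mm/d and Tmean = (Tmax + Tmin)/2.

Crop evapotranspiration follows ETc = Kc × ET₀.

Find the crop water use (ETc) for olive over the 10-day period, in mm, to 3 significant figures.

Tmean = (34.2 + 14.5)/2 = 24.35 °C
ET₀ = 0.0023 × 12.29 × (24.35 + 17.8) × √19.7 = 0.0023 × 12.29 × 42.15 × 4.4385 = 5.2883 mm/d
ETc = Kc × ET₀ = 0.64 × 5.2883 = 3.3845 mm/d
Over 10 days: 3.3845 × 10 = 33.845 mm

33.8 mm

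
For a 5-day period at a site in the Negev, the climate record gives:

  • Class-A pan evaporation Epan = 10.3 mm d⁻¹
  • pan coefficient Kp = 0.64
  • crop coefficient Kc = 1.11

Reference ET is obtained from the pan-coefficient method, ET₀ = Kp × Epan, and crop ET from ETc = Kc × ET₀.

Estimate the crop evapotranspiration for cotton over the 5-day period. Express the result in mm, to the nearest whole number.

ET₀ = 0.64 × 10.3 = 6.5920 mm/d
ETc = Kc × ET₀ = 1.11 × 6.5920 = 7.3171 mm/d
Over 5 days: 7.3171 × 5 = 36.586 mm

37 mm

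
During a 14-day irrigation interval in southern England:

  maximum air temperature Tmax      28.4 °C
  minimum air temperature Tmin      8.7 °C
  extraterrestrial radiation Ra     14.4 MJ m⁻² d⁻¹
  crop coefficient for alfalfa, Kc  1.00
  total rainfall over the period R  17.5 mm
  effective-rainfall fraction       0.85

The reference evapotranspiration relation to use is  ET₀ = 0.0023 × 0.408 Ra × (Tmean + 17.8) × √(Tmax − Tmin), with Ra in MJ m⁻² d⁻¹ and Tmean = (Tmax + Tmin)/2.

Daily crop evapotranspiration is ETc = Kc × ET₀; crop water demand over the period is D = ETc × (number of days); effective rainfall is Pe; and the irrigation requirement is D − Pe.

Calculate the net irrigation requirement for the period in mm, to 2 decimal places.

15.65 mm

Tmean = (28.4 + 8.7)/2 = 18.55 °C
0.408 Ra = 0.408 × 14.4 = 5.8752 mm/d equivalent
ET₀ = 0.0023 × 5.8752 × (18.55 + 17.8) × √19.7 = 0.0023 × 5.8752 × 36.35 × 4.4385 = 2.1802 mm/d
ETc = Kc × ET₀ = 1.00 × 2.1802 = 2.1802 mm/d
Crop demand D = ETc × 14 d = 2.1802 × 14 = 30.523 mm
Pe = 0.85 × 17.5 = 14.875 mm
D − Pe = 30.523 − 14.875 = 15.648 mm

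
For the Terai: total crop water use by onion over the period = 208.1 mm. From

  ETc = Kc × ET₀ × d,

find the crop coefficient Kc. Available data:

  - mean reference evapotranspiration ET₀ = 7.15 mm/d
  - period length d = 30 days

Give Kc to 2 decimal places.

ETc = Kc × ET₀ × d  ⇒  Kc = ETc / (ET₀ × d)
Kc = 208.1 / (7.15 × 30) = 208.1 / 214.50 = 0.9702

0.97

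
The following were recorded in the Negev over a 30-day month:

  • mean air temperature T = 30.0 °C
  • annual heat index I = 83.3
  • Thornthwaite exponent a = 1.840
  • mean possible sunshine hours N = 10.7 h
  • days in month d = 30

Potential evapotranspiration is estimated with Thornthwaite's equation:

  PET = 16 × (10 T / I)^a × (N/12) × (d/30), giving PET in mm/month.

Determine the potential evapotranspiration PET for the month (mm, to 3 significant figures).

151 mm

10T/I = 10 × 30.0 / 83.3 = 3.6014
(10T/I)^a = 3.6014^1.840 = 10.5659
Uncorrected PET = 16 × 10.5659 = 169.054 mm
Correction = (N/12)(d/30) = (10.7/12)(30/30) = 0.8917
PET = 169.054 × 0.8917 = 150.745 mm/month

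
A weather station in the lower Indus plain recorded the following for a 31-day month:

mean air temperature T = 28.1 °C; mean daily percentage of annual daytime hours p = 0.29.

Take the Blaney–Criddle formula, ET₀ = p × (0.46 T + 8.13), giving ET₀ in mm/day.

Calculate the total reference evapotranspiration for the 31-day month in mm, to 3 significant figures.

189 mm

ET₀ = 0.29 × (0.46 × 28.1 + 8.13) = 0.29 × 21.056 = 6.1062 mm/d
Monthly total = 6.1062 × 31 = 189.292 mm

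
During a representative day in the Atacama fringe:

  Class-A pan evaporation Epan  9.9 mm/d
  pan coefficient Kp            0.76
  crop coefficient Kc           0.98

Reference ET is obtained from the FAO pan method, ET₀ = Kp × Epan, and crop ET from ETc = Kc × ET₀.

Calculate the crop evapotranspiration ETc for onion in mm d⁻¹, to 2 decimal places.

7.37 mm d⁻¹

ET₀ = 0.76 × 9.9 = 7.5240 mm/d
ETc = Kc × ET₀ = 0.98 × 7.5240 = 7.3735 mm/d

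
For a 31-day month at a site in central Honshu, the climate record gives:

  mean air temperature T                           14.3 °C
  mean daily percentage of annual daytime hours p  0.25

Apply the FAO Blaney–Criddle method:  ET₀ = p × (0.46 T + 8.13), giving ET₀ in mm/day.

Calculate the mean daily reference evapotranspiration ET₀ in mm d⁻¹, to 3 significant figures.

3.68 mm d⁻¹

ET₀ = 0.25 × (0.46 × 14.3 + 8.13) = 0.25 × 14.708 = 3.6770 mm/d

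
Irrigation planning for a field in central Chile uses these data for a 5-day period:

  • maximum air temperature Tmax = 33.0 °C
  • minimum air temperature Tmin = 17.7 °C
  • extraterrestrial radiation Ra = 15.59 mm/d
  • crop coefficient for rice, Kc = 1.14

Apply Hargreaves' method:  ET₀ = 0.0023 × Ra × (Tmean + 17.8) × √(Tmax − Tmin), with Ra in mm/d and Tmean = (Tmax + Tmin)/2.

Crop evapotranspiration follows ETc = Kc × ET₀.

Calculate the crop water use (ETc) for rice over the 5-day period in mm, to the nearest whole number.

Tmean = (33.0 + 17.7)/2 = 25.35 °C
ET₀ = 0.0023 × 15.59 × (25.35 + 17.8) × √15.3 = 0.0023 × 15.59 × 43.15 × 3.9115 = 6.0520 mm/d
ETc = Kc × ET₀ = 1.14 × 6.0520 = 6.8993 mm/d
Over 5 days: 6.8993 × 5 = 34.497 mm

34 mm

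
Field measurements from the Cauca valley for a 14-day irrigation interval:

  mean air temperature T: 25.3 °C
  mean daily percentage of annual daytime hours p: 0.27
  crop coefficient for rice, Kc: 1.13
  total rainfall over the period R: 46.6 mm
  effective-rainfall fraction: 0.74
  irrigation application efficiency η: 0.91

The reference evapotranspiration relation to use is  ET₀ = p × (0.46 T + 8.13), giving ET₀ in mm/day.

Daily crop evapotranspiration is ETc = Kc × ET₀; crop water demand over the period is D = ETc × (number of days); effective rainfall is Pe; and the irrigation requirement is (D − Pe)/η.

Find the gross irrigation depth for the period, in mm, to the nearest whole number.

ET₀ = 0.27 × (0.46 × 25.3 + 8.13) = 0.27 × 19.768 = 5.3374 mm/d
ETc = Kc × ET₀ = 1.13 × 5.3374 = 6.0313 mm/d
Crop demand D = ETc × 14 d = 6.0313 × 14 = 84.438 mm
Pe = 0.74 × 46.6 = 34.484 mm
D − Pe = 84.438 − 34.484 = 49.954 mm
Gross irrigation = 49.954 / 0.91 = 54.895 mm

55 mm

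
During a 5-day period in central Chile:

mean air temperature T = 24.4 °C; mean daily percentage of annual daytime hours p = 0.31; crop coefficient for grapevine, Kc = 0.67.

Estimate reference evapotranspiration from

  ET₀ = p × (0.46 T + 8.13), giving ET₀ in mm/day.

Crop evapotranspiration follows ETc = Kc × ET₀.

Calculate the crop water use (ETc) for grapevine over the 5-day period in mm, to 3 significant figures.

20.1 mm

ET₀ = 0.31 × (0.46 × 24.4 + 8.13) = 0.31 × 19.354 = 5.9997 mm/d
ETc = Kc × ET₀ = 0.67 × 5.9997 = 4.0198 mm/d
Over 5 days: 4.0198 × 5 = 20.099 mm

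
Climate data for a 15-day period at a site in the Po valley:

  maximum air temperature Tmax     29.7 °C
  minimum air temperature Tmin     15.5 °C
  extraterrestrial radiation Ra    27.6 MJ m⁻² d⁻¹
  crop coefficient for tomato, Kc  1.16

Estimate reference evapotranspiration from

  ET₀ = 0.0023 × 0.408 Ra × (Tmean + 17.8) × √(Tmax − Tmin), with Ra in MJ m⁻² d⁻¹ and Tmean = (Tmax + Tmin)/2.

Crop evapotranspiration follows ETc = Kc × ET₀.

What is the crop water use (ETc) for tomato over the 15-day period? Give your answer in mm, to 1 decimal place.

Tmean = (29.7 + 15.5)/2 = 22.60 °C
0.408 Ra = 0.408 × 27.6 = 11.2608 mm/d equivalent
ET₀ = 0.0023 × 11.2608 × (22.60 + 17.8) × √14.2 = 0.0023 × 11.2608 × 40.40 × 3.7683 = 3.9430 mm/d
ETc = Kc × ET₀ = 1.16 × 3.9430 = 4.5739 mm/d
Over 15 days: 4.5739 × 15 = 68.609 mm

68.6 mm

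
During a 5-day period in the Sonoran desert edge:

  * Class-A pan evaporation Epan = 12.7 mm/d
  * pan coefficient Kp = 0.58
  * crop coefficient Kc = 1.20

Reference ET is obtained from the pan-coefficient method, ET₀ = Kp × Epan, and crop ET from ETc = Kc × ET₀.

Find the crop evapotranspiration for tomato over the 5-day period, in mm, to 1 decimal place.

44.2 mm

ET₀ = 0.58 × 12.7 = 7.3660 mm/d
ETc = Kc × ET₀ = 1.20 × 7.3660 = 8.8392 mm/d
Over 5 days: 8.8392 × 5 = 44.196 mm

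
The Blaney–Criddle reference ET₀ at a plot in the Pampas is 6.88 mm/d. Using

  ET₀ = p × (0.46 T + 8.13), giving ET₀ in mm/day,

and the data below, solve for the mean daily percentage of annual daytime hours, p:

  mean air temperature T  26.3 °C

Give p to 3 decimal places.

p = ET₀ / (0.46 T + 8.13) = 6.88 / (0.46 × 26.3 + 8.13) = 6.88 / 20.228 = 0.3401

0.340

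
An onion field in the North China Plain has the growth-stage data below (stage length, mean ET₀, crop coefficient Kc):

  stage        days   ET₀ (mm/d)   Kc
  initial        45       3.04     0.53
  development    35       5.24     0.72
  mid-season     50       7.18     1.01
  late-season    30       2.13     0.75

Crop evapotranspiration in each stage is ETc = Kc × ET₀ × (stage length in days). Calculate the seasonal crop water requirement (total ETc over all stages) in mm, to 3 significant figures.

615 mm

initial: 0.53 × 3.04 × 45 = 72.50 mm
development: 0.72 × 5.24 × 35 = 132.05 mm
mid-season: 1.01 × 7.18 × 50 = 362.59 mm
late-season: 0.75 × 2.13 × 30 = 47.93 mm
Seasonal total = 615.07 mm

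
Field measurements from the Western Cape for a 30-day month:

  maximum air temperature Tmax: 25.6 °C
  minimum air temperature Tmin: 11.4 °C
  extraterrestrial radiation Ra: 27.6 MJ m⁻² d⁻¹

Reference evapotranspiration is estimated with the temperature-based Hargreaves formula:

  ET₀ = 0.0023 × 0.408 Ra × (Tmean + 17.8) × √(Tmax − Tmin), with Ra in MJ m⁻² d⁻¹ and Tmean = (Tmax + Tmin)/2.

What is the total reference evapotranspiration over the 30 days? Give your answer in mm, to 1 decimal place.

Tmean = (25.6 + 11.4)/2 = 18.50 °C
0.408 Ra = 0.408 × 27.6 = 11.2608 mm/d equivalent
ET₀ = 0.0023 × 11.2608 × (18.50 + 17.8) × √14.2 = 0.0023 × 11.2608 × 36.30 × 3.7683 = 3.5428 mm/d
Over 30 days: 3.5428 × 30 = 106.284 mm

106.3 mm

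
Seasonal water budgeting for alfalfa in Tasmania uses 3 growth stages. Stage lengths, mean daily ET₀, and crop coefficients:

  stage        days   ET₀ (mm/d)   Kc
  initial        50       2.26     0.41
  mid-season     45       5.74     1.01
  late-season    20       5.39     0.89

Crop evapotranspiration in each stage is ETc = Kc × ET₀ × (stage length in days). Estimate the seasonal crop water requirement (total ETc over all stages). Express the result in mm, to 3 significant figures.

initial: 0.41 × 2.26 × 50 = 46.33 mm
mid-season: 1.01 × 5.74 × 45 = 260.88 mm
late-season: 0.89 × 5.39 × 20 = 95.94 mm
Seasonal total = 403.15 mm

403 mm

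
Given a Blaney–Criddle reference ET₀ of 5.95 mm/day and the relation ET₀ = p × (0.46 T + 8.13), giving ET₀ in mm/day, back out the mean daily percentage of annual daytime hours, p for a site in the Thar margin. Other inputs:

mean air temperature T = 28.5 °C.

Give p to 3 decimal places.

p = ET₀ / (0.46 T + 8.13) = 5.95 / (0.46 × 28.5 + 8.13) = 5.95 / 21.240 = 0.2801

0.280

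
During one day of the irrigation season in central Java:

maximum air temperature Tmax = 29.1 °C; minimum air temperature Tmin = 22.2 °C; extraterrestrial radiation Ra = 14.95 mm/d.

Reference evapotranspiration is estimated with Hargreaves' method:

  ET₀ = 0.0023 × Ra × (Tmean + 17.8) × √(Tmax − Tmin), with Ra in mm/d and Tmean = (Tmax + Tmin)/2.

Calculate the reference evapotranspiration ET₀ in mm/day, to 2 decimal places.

Tmean = (29.1 + 22.2)/2 = 25.65 °C
ET₀ = 0.0023 × 14.95 × (25.65 + 17.8) × √6.9 = 0.0023 × 14.95 × 43.45 × 2.6268 = 3.9245 mm/d

3.92 mm/day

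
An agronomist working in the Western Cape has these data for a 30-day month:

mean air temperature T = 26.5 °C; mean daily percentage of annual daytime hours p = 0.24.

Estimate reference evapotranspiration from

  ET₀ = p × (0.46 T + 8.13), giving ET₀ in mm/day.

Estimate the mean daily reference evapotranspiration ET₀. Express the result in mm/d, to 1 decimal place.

4.9 mm/d

ET₀ = 0.24 × (0.46 × 26.5 + 8.13) = 0.24 × 20.320 = 4.8768 mm/d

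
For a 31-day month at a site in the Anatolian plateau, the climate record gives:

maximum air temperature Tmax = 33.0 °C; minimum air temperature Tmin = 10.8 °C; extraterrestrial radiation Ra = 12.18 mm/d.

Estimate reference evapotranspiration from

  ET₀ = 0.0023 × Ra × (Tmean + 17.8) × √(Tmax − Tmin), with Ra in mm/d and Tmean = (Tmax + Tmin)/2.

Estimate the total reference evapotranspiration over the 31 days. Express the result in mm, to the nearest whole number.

162 mm

Tmean = (33.0 + 10.8)/2 = 21.90 °C
ET₀ = 0.0023 × 12.18 × (21.90 + 17.8) × √22.2 = 0.0023 × 12.18 × 39.70 × 4.7117 = 5.2401 mm/d
Over 31 days: 5.2401 × 31 = 162.443 mm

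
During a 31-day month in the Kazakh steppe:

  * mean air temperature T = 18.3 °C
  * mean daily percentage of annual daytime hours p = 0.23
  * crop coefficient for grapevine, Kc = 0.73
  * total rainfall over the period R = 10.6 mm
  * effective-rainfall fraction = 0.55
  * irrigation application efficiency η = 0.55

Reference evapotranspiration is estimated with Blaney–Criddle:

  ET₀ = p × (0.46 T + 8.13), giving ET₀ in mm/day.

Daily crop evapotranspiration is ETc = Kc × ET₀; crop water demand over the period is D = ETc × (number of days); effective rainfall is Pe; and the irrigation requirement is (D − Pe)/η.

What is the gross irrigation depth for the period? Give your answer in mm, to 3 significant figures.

ET₀ = 0.23 × (0.46 × 18.3 + 8.13) = 0.23 × 16.548 = 3.8060 mm/d
ETc = Kc × ET₀ = 0.73 × 3.8060 = 2.7784 mm/d
Crop demand D = ETc × 31 d = 2.7784 × 31 = 86.130 mm
Pe = 0.55 × 10.6 = 5.830 mm
D − Pe = 86.130 − 5.830 = 80.300 mm
Gross irrigation = 80.300 / 0.55 = 146.000 mm

146 mm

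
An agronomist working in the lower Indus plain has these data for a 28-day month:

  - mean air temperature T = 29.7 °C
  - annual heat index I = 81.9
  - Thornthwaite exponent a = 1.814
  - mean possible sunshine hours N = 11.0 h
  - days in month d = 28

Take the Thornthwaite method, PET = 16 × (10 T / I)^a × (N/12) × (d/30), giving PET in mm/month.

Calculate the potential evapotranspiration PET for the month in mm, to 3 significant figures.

10T/I = 10 × 29.7 / 81.9 = 3.6264
(10T/I)^a = 3.6264^1.814 = 10.3488
Uncorrected PET = 16 × 10.3488 = 165.581 mm
Correction = (N/12)(d/30) = (11.0/12)(28/30) = 0.8556
PET = 165.581 × 0.8556 = 141.671 mm/month

142 mm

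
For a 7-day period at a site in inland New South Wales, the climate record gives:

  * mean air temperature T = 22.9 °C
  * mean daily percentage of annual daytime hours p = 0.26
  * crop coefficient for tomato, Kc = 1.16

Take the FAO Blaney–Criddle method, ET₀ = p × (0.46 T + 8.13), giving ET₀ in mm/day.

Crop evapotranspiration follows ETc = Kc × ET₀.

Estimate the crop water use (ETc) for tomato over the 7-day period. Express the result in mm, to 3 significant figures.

39.4 mm

ET₀ = 0.26 × (0.46 × 22.9 + 8.13) = 0.26 × 18.664 = 4.8526 mm/d
ETc = Kc × ET₀ = 1.16 × 4.8526 = 5.6290 mm/d
Over 7 days: 5.6290 × 7 = 39.403 mm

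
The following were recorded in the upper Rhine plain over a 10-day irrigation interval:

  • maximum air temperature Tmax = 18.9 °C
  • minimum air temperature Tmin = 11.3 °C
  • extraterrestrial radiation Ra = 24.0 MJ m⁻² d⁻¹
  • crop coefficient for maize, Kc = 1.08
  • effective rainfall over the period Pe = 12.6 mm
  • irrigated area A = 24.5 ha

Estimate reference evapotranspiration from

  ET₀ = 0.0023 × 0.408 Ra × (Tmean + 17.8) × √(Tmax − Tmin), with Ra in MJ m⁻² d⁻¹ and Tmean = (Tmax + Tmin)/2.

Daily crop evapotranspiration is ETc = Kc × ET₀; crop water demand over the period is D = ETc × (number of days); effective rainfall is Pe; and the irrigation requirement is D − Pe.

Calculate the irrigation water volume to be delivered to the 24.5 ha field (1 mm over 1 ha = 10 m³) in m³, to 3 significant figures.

2320 m³

Tmean = (18.9 + 11.3)/2 = 15.10 °C
0.408 Ra = 0.408 × 24.0 = 9.7920 mm/d equivalent
ET₀ = 0.0023 × 9.7920 × (15.10 + 17.8) × √7.6 = 0.0023 × 9.7920 × 32.90 × 2.7568 = 2.0427 mm/d
ETc = Kc × ET₀ = 1.08 × 2.0427 = 2.2061 mm/d
Crop demand D = ETc × 10 d = 2.2061 × 10 = 22.061 mm
D − Pe = 22.061 − 12.6 = 9.461 mm
Volume = 9.461 mm × 24.5 ha × 10 = 2317.9 m³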